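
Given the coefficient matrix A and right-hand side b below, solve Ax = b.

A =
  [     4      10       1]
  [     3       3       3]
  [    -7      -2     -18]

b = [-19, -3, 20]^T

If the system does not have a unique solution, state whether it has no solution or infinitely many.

x_1 = 6, x_2 = -4, x_3 = -3

Row-reduce the augmented matrix:
R1 ← R1 / (4).
R2 ← R2 − 3·R1.
R3 ← R3 + 7·R1.
R2 ← R2 / (-9/2).
R1 ← R1 − 5/2·R2.
R3 ← R3 − 31/2·R2.
R3 ← R3 / (-17/2).
R1 ← R1 − 3/2·R3.
R2 ← R2 + 1/2·R3.
Reading off the reduced rows gives x_1 = 6, x_2 = -4, x_3 = -3.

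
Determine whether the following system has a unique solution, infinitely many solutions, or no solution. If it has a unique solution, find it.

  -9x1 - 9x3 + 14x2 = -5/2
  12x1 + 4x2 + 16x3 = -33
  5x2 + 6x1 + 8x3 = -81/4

x1 = 1/3, x2 = -5/4, x3 = -2

Row-reduce the augmented matrix:
R1 ← R1 / (-9).
R2 ← R2 − 12·R1.
R3 ← R3 − 6·R1.
R2 ← R2 / (68/3).
R1 ← R1 + 14/9·R2.
R3 ← R3 − 43/3·R2.
R3 ← R3 / (-9/17).
R1 ← R1 − 65/51·R3.
R2 ← R2 − 3/17·R3.
Reading off the reduced rows gives x1 = 1/3, x2 = -5/4, x3 = -2.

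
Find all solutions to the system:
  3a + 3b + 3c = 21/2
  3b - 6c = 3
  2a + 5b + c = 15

Row-reduce the augmented matrix:
R1 ← R1 / (3).
R3 ← R3 − 2·R1.
R2 ← R2 / (3).
R1 ← R1 − 1·R2.
R3 ← R3 − 3·R2.
R3 ← R3 / (5).
R1 ← R1 − 3·R3.
R2 ← R2 + 2·R3.
Reading off the reduced rows gives a = -1/2, b = 3, c = 1.

a = -1/2, b = 3, c = 1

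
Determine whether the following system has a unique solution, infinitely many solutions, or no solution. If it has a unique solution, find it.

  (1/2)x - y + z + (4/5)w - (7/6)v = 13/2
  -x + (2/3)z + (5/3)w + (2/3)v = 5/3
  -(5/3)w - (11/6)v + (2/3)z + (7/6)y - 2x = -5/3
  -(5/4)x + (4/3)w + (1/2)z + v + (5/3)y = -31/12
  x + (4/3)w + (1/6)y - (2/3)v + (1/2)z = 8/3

x = 1, y = -2, z = 4, w = 0, v = 0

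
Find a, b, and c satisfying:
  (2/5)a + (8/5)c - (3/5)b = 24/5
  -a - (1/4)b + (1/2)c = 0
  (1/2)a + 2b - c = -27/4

a = 3/2, b = -3, c = 3/2

Row-reduce the augmented matrix:
R1 ← R1 / (2/5).
R2 ← R2 + 1·R1.
R3 ← R3 − 1/2·R1.
R2 ← R2 / (-7/4).
R1 ← R1 + 3/2·R2.
R3 ← R3 − 11/4·R2.
R3 ← R3 / (57/14).
R1 ← R1 − 1/7·R3.
R2 ← R2 + 18/7·R3.
Reading off the reduced rows gives a = 3/2, b = -3, c = 3/2.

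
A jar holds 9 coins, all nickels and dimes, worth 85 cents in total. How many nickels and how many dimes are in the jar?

Let n = nickels, d = dimes.
  n + d = 9
  5n + 10d = 85
Row-reduce the augmented matrix:
R2 ← R2 − 5·R1.
R2 ← R2 / (5).
R1 ← R1 − 1·R2.
Reading off the reduced rows gives n = 1, d = 8.

nickels: 1, dimes: 8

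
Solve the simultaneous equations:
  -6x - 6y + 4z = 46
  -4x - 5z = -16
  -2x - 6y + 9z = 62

Row-reduce:
R1 ← R1 / (-6).
R2 ← R2 + 4·R1.
R3 ← R3 + 2·R1.
R2 ← R2 / (4).
R1 ← R1 − 1·R2.
R3 ← R3 + 4·R2.
Rank is 2 with 3 unknowns, leaving z free.

infinitely many solutions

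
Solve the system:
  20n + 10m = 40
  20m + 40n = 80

Row-reduce:
R1 ← R1 / (10).
R2 ← R2 − 20·R1.
Rank is 1 with 2 unknowns, leaving n free.

infinitely many solutions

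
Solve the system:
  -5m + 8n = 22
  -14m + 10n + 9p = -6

infinitely many solutions

Row-reduce:
R1 ← R1 / (-5).
R2 ← R2 + 14·R1.
R2 ← R2 / (-62/5).
R1 ← R1 + 8/5·R2.
Rank is 2 with 3 unknowns, leaving p free.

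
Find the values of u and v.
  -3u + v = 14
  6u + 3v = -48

Row-reduce the augmented matrix:
R1 ← R1 / (-3).
R2 ← R2 − 6·R1.
R2 ← R2 / (5).
R1 ← R1 + 1/3·R2.
Reading off the reduced rows gives u = -6, v = -4.

u = -6, v = -4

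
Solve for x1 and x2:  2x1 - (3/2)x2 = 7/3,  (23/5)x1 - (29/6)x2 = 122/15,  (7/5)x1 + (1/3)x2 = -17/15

Row-reduce the augmented matrix:
R1 ← R1 / (2).
R2 ← R2 − 23/5·R1.
R3 ← R3 − 7/5·R1.
R2 ← R2 / (-83/60).
R1 ← R1 + 3/4·R2.
R3 ← R3 − 83/60·R2.
R3 reduces to 0 = 0, so the extra equation is consistent.
Reading off the reduced rows gives x1 = -1/3, x2 = -2.

x1 = -1/3, x2 = -2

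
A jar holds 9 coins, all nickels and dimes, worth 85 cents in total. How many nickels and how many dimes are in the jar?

nickels: 1, dimes: 8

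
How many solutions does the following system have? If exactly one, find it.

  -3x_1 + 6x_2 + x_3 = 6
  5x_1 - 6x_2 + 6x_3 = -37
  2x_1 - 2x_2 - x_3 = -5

Row-reduce the augmented matrix:
R1 ← R1 / (-3).
R2 ← R2 − 5·R1.
R3 ← R3 − 2·R1.
R2 ← R2 / (4).
R1 ← R1 + 2·R2.
R3 ← R3 − 2·R2.
R3 ← R3 / (-25/6).
R1 ← R1 − 7/2·R3.
R2 ← R2 − 23/12·R3.
Reading off the reduced rows gives x_1 = -5, x_2 = -1, x_3 = -3.

x_1 = -5, x_2 = -1, x_3 = -3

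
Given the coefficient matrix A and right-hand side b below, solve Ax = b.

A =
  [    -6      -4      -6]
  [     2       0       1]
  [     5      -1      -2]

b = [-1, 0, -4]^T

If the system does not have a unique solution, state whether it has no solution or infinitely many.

Row-reduce the augmented matrix:
R1 ← R1 / (-6).
R2 ← R2 − 2·R1.
R3 ← R3 − 5·R1.
R2 ← R2 / (-4/3).
R1 ← R1 − 2/3·R2.
R3 ← R3 + 13/3·R2.
R3 ← R3 / (-15/4).
R1 ← R1 − 1/2·R3.
R2 ← R2 − 3/4·R3.
Reading off the reduced rows gives x_1 = -1/2, x_2 = -1/2, x_3 = 1.

x_1 = -1/2, x_2 = -1/2, x_3 = 1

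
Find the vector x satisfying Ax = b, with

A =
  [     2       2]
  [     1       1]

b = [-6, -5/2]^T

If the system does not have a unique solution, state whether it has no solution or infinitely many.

Row-reduce:
R1 ← R1 / (2).
R2 ← R2 − 1·R1.
Row 2 reduces to 0 = 1/2, a contradiction. The system is inconsistent.

no solution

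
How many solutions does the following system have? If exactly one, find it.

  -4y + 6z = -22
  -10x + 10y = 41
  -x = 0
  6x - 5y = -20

no solution

Row-reduce:
Swap R1 and R2.
R1 ← R1 / (-10).
R3 ← R3 + 1·R1.
R4 ← R4 − 6·R1.
R2 ← R2 / (-4).
R1 ← R1 + 1·R2.
R3 ← R3 + 1·R2.
R4 ← R4 − 1·R2.
R3 ← R3 / (-3/2).
R1 ← R1 + 3/2·R3.
R2 ← R2 + 3/2·R3.
R4 ← R4 − 3/2·R3.
Row 4 reduces to 0 = 1/2, a contradiction. The system is inconsistent.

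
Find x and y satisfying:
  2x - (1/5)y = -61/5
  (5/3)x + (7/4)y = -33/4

x = -6, y = 1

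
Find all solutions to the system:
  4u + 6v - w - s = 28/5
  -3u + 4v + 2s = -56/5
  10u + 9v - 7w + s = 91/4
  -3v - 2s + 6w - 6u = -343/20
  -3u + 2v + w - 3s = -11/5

Row-reduce the augmented matrix:
R1 ← R1 / (4).
R2 ← R2 + 3·R1.
R3 ← R3 − 10·R1.
R4 ← R4 + 6·R1.
R5 ← R5 + 3·R1.
R2 ← R2 / (17/2).
R1 ← R1 − 3/2·R2.
R3 ← R3 + 6·R2.
R4 ← R4 − 6·R2.
R5 ← R5 − 13/2·R2.
R3 ← R3 / (-171/34).
R1 ← R1 + 2/17·R3.
R2 ← R2 + 3/34·R3.
R4 ← R4 − 171/34·R3.
R5 ← R5 − 14/17·R3.
Swap R4 and R5.
R4 ← R4 / (-682/171).
R1 ← R1 + 98/171·R4.
R2 ← R2 − 4/57·R4.
R3 ← R3 + 149/171·R4.
R5 reduces to 0 = 0, so the extra equation is consistent.
Reading off the reduced rows gives u = 7/5, v = -3/4, w = -5/2, s = -2.

u = 7/5, v = -3/4, w = -5/2, s = -2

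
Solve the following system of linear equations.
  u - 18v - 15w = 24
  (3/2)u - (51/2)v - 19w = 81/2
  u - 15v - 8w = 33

Row-reduce:
R2 ← R2 − 3/2·R1.
R3 ← R3 − 1·R1.
R2 ← R2 / (3/2).
R1 ← R1 + 18·R2.
R3 ← R3 − 3·R2.
Rank is 2 with 3 unknowns, leaving w free.

infinitely many solutions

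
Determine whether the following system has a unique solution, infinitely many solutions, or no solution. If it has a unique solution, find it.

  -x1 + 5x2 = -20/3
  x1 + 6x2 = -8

x1 = 0, x2 = -4/3

From equation 1: x1 = 20/3 + 5·x2.
Substitute into equation 2 and solve: x2 = -4/3.
Then x1 = 0.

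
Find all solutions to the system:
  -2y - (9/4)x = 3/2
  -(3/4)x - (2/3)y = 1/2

infinitely many solutions

Row-reduce:
R1 ← R1 / (-9/4).
R2 ← R2 + 3/4·R1.
Rank is 1 with 2 unknowns, leaving y free.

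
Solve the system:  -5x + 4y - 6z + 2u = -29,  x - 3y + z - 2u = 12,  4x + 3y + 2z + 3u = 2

infinitely many solutions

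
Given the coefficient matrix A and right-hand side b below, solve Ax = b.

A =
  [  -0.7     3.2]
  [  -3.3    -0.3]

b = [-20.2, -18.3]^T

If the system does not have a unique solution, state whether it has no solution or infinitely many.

x_1 = 6, x_2 = -5

Row-reduce the augmented matrix:
R1 ← R1 / (-7/10).
R2 ← R2 + 33/10·R1.
R2 ← R2 / (-1077/70).
R1 ← R1 + 32/7·R2.
Reading off the reduced rows gives x_1 = 6, x_2 = -5.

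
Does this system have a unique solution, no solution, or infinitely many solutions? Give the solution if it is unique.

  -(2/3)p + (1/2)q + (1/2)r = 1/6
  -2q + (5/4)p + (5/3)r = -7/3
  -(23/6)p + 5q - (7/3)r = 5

infinitely many solutions

Row-reduce:
R1 ← R1 / (-2/3).
R2 ← R2 − 5/4·R1.
R3 ← R3 + 23/6·R1.
R2 ← R2 / (-17/16).
R1 ← R1 + 3/4·R2.
R3 ← R3 − 17/8·R2.
Rank is 2 with 3 unknowns, leaving r free.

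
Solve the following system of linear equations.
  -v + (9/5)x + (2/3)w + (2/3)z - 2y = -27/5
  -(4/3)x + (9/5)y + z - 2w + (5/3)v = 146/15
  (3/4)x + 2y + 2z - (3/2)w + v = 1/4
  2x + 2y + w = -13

infinitely many solutions

Row-reduce:
R1 ← R1 / (9/5).
R2 ← R2 + 4/3·R1.
R3 ← R3 − 3/4·R1.
R4 ← R4 − 2·R1.
R2 ← R2 / (43/135).
R1 ← R1 + 10/9·R2.
R3 ← R3 − 17/6·R2.
R4 ← R4 − 38/9·R2.
R3 ← R3 / (-1492/129).
R1 ← R1 − 240/43·R3.
R2 ← R2 − 605/129·R3.
R4 ← R4 + 2650/129·R3.
R4 ← R4 / (-309/746).
R1 ← R1 − 270/373·R4.
R2 ← R2 + 25/1492·R4.
R3 ← R3 + 1499/1492·R4.
Rank is 4 with 5 unknowns, leaving v free.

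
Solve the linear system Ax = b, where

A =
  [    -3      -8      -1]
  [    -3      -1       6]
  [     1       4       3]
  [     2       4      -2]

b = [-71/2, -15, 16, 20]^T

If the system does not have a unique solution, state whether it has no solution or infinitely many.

no solution

Row-reduce:
R1 ← R1 / (-3).
R2 ← R2 + 3·R1.
R3 ← R3 − 1·R1.
R4 ← R4 − 2·R1.
R2 ← R2 / (7).
R1 ← R1 − 8/3·R2.
R3 ← R3 − 4/3·R2.
R4 ← R4 + 4/3·R2.
R3 ← R3 / (4/3).
R1 ← R1 + 7/3·R3.
R2 ← R2 − 1·R3.
R4 ← R4 + 4/3·R3.
Row 4 reduces to 0 = 1/2, a contradiction. The system is inconsistent.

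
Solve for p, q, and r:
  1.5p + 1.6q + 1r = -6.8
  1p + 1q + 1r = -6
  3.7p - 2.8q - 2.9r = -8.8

Row-reduce the augmented matrix:
R1 ← R1 / (3/2).
R2 ← R2 − 1·R1.
R3 ← R3 − 37/10·R1.
R2 ← R2 / (-1/15).
R1 ← R1 − 16/15·R2.
R3 ← R3 + 506/75·R2.
R3 ← R3 / (-391/10).
R1 ← R1 − 6·R3.
R2 ← R2 + 5·R3.
Reading off the reduced rows gives p = -4, q = 2, r = -4.

p = -4, q = 2, r = -4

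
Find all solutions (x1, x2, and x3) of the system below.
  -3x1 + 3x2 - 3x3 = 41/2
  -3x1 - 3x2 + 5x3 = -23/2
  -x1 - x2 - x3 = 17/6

x1 = -7/3, x2 = 2, x3 = -5/2

Row-reduce the augmented matrix:
R1 ← R1 / (-3).
R2 ← R2 + 3·R1.
R3 ← R3 + 1·R1.
R2 ← R2 / (-6).
R1 ← R1 + 1·R2.
R3 ← R3 + 2·R2.
R3 ← R3 / (-8/3).
R1 ← R1 + 1/3·R3.
R2 ← R2 + 4/3·R3.
Reading off the reduced rows gives x1 = -7/3, x2 = 2, x3 = -5/2.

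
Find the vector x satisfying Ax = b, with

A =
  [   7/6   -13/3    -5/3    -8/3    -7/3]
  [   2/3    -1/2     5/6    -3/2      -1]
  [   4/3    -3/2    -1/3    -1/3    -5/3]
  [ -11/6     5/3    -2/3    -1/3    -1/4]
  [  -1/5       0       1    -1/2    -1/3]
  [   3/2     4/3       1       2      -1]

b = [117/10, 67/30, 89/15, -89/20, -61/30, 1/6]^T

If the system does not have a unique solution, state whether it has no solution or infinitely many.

Row-reduce the augmented matrix:
R1 ← R1 / (7/6).
R2 ← R2 − 2/3·R1.
R3 ← R3 − 4/3·R1.
R4 ← R4 + 11/6·R1.
R5 ← R5 + 1/5·R1.
R6 ← R6 − 3/2·R1.
R2 ← R2 / (83/42).
R1 ← R1 + 26/7·R2.
R3 ← R3 − 145/42·R2.
R4 ← R4 + 36/7·R2.
R5 ← R5 + 26/35·R2.
R6 ← R6 − 145/21·R2.
R3 ← R3 / (-257/166).
R1 ← R1 − 160/83·R3.
R2 ← R2 − 75/83·R3.
R4 ← R4 − 113/83·R3.
R5 ← R5 − 115/83·R3.
R6 ← R6 + 257/83·R3.
R4 ← R4 / (-1628/771).
R1 ← R1 − 838/771·R4.
R2 ← R2 − 404/257·R4.
R3 ← R3 + 1331/771·R4.
R5 ← R5 − 11131/7710·R4.
R5 ← R5 / (-134663/65120).
R1 ← R1 + 21821/9768·R5.
R2 ← R2 + 2579/1628·R5.
R3 ← R3 − 3415/1776·R5.
R4 ← R4 − 8271/6512·R5.
R6 reduces to 0 = 0, so the extra equation is consistent.
Reading off the reduced rows gives x_1 = 3, x_2 = -2/5, x_3 = -2, x_4 = -1, x_5 = -1/5.

x_1 = 3, x_2 = -2/5, x_3 = -2, x_4 = -1, x_5 = -1/5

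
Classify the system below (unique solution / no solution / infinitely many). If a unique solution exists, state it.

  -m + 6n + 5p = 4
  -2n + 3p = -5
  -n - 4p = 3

m = -3, n = 1, p = -1

Row-reduce the augmented matrix:
R1 ← R1 / (-1).
R2 ← R2 / (-2).
R1 ← R1 + 6·R2.
R3 ← R3 + 1·R2.
R3 ← R3 / (-11/2).
R1 ← R1 + 14·R3.
R2 ← R2 + 3/2·R3.
Reading off the reduced rows gives m = -3, n = 1, p = -1.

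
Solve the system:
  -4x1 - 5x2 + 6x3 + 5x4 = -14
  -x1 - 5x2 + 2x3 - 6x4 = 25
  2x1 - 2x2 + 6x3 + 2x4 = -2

Row-reduce:
R1 ← R1 / (-4).
R2 ← R2 + 1·R1.
R3 ← R3 − 2·R1.
R2 ← R2 / (-15/4).
R1 ← R1 − 5/4·R2.
R3 ← R3 + 9/2·R2.
R3 ← R3 / (42/5).
R1 ← R1 + 4/3·R3.
R2 ← R2 + 2/15·R3.
Rank is 3 with 4 unknowns, leaving x4 free.

infinitely many solutions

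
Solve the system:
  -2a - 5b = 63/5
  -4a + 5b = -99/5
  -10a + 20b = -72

a = 6/5, b = -3

Row-reduce the augmented matrix:
R1 ← R1 / (-2).
R2 ← R2 + 4·R1.
R3 ← R3 + 10·R1.
R2 ← R2 / (15).
R1 ← R1 − 5/2·R2.
R3 ← R3 − 45·R2.
R3 reduces to 0 = 0, so the extra equation is consistent.
Reading off the reduced rows gives a = 6/5, b = -3.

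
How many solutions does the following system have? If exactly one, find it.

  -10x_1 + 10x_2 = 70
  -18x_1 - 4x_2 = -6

Row-reduce the augmented matrix:
R1 ← R1 / (-10).
R2 ← R2 + 18·R1.
R2 ← R2 / (-22).
R1 ← R1 + 1·R2.
Reading off the reduced rows gives x_1 = -1, x_2 = 6.

x_1 = -1, x_2 = 6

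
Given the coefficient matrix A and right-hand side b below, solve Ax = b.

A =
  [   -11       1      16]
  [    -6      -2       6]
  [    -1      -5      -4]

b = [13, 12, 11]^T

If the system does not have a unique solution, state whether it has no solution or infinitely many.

infinitely many solutions

Row-reduce:
R1 ← R1 / (-11).
R2 ← R2 + 6·R1.
R3 ← R3 + 1·R1.
R2 ← R2 / (-28/11).
R1 ← R1 + 1/11·R2.
R3 ← R3 + 56/11·R2.
Rank is 2 with 3 unknowns, leaving x_3 free.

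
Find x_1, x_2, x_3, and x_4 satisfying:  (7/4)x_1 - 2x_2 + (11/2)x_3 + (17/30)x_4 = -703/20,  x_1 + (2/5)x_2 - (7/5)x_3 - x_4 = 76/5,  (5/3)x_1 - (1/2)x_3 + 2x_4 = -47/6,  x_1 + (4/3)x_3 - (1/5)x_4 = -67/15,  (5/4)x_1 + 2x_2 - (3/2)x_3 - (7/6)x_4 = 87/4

Row-reduce the augmented matrix:
R1 ← R1 / (7/4).
R2 ← R2 − 1·R1.
R3 ← R3 − 5/3·R1.
R4 ← R4 − 1·R1.
R5 ← R5 − 5/4·R1.
R2 ← R2 / (54/35).
R1 ← R1 + 8/7·R2.
R3 ← R3 − 40/21·R2.
R4 ← R4 − 8/7·R2.
R5 ← R5 − 24/7·R2.
R3 ← R3 / (-7/54).
R1 ← R1 + 2/9·R3.
R2 ← R2 + 53/18·R3.
R4 ← R4 − 14/9·R3.
R5 ← R5 − 14/3·R3.
R4 ← R4 / (1015/27).
R1 ← R1 + 626/105·R4.
R2 ← R2 + 8965/126·R4.
R3 ← R3 + 1504/63·R4.
R5 ← R5 − 1015/9·R4.
R5 reduces to 0 = 0, so the extra equation is consistent.
Reading off the reduced rows gives x_1 = 1, x_2 = 3, x_3 = -5, x_4 = -6.

x_1 = 1, x_2 = 3, x_3 = -5, x_4 = -6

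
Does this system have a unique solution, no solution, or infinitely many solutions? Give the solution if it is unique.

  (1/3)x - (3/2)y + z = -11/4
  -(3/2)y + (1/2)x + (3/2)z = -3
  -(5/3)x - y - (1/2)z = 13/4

Row-reduce the augmented matrix:
R1 ← R1 / (1/3).
R2 ← R2 − 1/2·R1.
R3 ← R3 + 5/3·R1.
R2 ← R2 / (3/4).
R1 ← R1 + 9/2·R2.
R3 ← R3 + 17/2·R2.
R3 ← R3 / (9/2).
R1 ← R1 − 3·R3.
Reading off the reduced rows gives x = -3, y = 3/2, z = 1/2.

x = -3, y = 3/2, z = 1/2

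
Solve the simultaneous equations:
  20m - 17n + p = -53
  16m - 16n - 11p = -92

Row-reduce:
R1 ← R1 / (20).
R2 ← R2 − 16·R1.
R2 ← R2 / (-12/5).
R1 ← R1 + 17/20·R2.
Rank is 2 with 3 unknowns, leaving p free.

infinitely many solutions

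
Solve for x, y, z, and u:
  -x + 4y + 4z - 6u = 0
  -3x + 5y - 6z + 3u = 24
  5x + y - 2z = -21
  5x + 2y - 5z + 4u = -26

Row-reduce the augmented matrix:
R1 ← R1 / (-1).
R2 ← R2 + 3·R1.
R3 ← R3 − 5·R1.
R4 ← R4 − 5·R1.
R2 ← R2 / (-7).
R1 ← R1 + 4·R2.
R3 ← R3 − 21·R2.
R4 ← R4 − 22·R2.
R3 ← R3 / (-36).
R1 ← R1 − 44/7·R3.
R2 ← R2 − 18/7·R3.
R4 ← R4 + 291/7·R3.
R4 ← R4 / (53/28).
R1 ← R1 + 5/21·R4.
R2 ← R2 + 9/14·R4.
R3 ← R3 + 11/12·R4.
Reading off the reduced rows gives x = -6, y = -3, z = -6, u = -5.

x = -6, y = -3, z = -6, u = -5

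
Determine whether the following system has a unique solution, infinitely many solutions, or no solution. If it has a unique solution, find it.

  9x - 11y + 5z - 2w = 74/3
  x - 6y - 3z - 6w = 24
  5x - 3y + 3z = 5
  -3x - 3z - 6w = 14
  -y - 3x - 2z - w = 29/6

x = -1/2, y = -2, z = 1/2, w = -7/3

Row-reduce the augmented matrix:
R1 ← R1 / (9).
R2 ← R2 − 1·R1.
R3 ← R3 − 5·R1.
R4 ← R4 + 3·R1.
R5 ← R5 + 3·R1.
R2 ← R2 / (-43/9).
R1 ← R1 + 11/9·R2.
R3 ← R3 − 28/9·R2.
R4 ← R4 + 11/3·R2.
R5 ← R5 + 14/3·R2.
R3 ← R3 / (-90/43).
R1 ← R1 − 63/43·R3.
R2 ← R2 − 32/43·R3.
R4 ← R4 − 60/43·R3.
R5 ← R5 − 135/43·R3.
R4 ← R4 / (-4).
R1 ← R1 + 3/5·R4.
R2 ← R2 − 4/15·R4.
R3 ← R3 − 19/15·R4.
R5 reduces to 0 = 0, so the extra equation is consistent.
Reading off the reduced rows gives x = -1/2, y = -2, z = 1/2, w = -7/3.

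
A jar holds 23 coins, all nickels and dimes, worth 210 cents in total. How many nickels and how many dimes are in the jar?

Let n = nickels, d = dimes.
  d + n = 23
  5n + 10d = 210
From equation 1: n = 23 − d.
Substitute into equation 2 and solve: d = 19.
Then n = 4.

nickels: 4, dimes: 19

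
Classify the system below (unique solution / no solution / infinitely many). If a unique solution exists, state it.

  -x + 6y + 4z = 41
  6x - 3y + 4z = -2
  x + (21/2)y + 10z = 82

Row-reduce:
R1 ← R1 / (-1).
R2 ← R2 − 6·R1.
R3 ← R3 − 1·R1.
R2 ← R2 / (33).
R1 ← R1 + 6·R2.
R3 ← R3 − 33/2·R2.
Row 3 reduces to 0 = 1, a contradiction. The system is inconsistent.

no solution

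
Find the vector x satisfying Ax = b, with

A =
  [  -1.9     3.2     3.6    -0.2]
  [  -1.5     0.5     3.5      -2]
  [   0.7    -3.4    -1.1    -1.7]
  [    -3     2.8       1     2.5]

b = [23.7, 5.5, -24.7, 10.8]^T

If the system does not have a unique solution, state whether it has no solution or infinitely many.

Row-reduce the augmented matrix:
R1 ← R1 / (-19/10).
R2 ← R2 + 3/2·R1.
R3 ← R3 − 7/10·R1.
R4 ← R4 + 3·R1.
R2 ← R2 / (-77/38).
R1 ← R1 + 32/19·R2.
R3 ← R3 + 211/95·R2.
R4 ← R4 + 214/95·R2.
R3 ← R3 / (-381/770).
R1 ← R1 + 188/77·R3.
R2 ← R2 + 25/77·R3.
R4 ← R4 + 417/77·R3.
R4 ← R4 / (553/254).
R1 ← R1 − 54/127·R4.
R2 ← R2 − 95/127·R4.
R3 ← R3 + 63/127·R4.
Reading off the reduced rows gives x_1 = 5, x_2 = 6, x_3 = 4, x_4 = 2.

x_1 = 5, x_2 = 6, x_3 = 4, x_4 = 2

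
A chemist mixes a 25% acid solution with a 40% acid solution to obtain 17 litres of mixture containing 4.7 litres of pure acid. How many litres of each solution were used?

Let a = litres of solution A, b = litres of solution B.
  a + b = 17
  (1/4)a + (2/5)b = 47/10
Row-reduce the augmented matrix:
R2 ← R2 − 1/4·R1.
R2 ← R2 / (3/20).
R1 ← R1 − 1·R2.
Reading off the reduced rows gives a = 14, b = 3.

litres of solution A: 14, litres of solution B: 3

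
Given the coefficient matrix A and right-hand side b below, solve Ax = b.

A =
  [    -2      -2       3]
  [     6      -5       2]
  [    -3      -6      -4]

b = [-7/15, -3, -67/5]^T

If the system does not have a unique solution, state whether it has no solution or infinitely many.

Row-reduce the augmented matrix:
R1 ← R1 / (-2).
R2 ← R2 − 6·R1.
R3 ← R3 + 3·R1.
R2 ← R2 / (-11).
R1 ← R1 − 1·R2.
R3 ← R3 + 3·R2.
R3 ← R3 / (-23/2).
R1 ← R1 + 1/2·R3.
R2 ← R2 + 1·R3.
Reading off the reduced rows gives x_1 = 1/3, x_2 = 7/5, x_3 = 1.

x_1 = 1/3, x_2 = 7/5, x_3 = 1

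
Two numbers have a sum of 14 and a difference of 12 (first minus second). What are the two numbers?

first number: 13, second number: 1

Let x = first number, y = second number.
  x + y = 14
  x - y = 12
From equation 1: x = 14 − y.
Substitute into equation 2 and solve: y = 1.
Then x = 13.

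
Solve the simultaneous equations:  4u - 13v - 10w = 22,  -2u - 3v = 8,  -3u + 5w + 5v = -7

infinitely many solutions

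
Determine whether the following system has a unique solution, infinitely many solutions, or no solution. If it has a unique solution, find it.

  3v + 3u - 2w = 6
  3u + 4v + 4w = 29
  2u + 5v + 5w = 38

u = -1, v = 5, w = 3

Row-reduce the augmented matrix:
R1 ← R1 / (3).
R2 ← R2 − 3·R1.
R3 ← R3 − 2·R1.
R1 ← R1 − 1·R2.
R3 ← R3 − 3·R2.
R3 ← R3 / (-35/3).
R1 ← R1 + 20/3·R3.
R2 ← R2 − 6·R3.
Reading off the reduced rows gives u = -1, v = 5, w = 3.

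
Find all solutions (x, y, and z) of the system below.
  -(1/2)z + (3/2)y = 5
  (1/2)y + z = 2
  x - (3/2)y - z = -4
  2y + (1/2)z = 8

Row-reduce:
Swap R1 and R3.
R2 ← R2 / (1/2).
R1 ← R1 + 3/2·R2.
R3 ← R3 − 3/2·R2.
R4 ← R4 − 2·R2.
R3 ← R3 / (-7/2).
R1 ← R1 − 2·R3.
R2 ← R2 − 2·R3.
R4 ← R4 + 7/2·R3.
Row 4 reduces to 0 = 1, a contradiction. The system is inconsistent.

no solution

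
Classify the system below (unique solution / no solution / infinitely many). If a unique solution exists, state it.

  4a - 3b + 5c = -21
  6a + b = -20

Row-reduce:
R1 ← R1 / (4).
R2 ← R2 − 6·R1.
R2 ← R2 / (11/2).
R1 ← R1 + 3/4·R2.
Rank is 2 with 3 unknowns, leaving c free.

infinitely many solutions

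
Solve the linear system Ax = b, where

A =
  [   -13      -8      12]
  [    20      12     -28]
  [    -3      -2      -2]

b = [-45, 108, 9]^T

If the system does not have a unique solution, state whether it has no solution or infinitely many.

Row-reduce:
R1 ← R1 / (-13).
R2 ← R2 − 20·R1.
R3 ← R3 + 3·R1.
R2 ← R2 / (-4/13).
R1 ← R1 − 8/13·R2.
R3 ← R3 + 2/13·R2.
Rank is 2 with 3 unknowns, leaving x_3 free.

infinitely many solutions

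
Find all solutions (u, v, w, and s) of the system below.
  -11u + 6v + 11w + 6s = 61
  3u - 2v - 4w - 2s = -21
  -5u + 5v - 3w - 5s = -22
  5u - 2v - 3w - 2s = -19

Row-reduce:
R1 ← R1 / (-11).
R2 ← R2 − 3·R1.
R3 ← R3 + 5·R1.
R4 ← R4 − 5·R1.
R2 ← R2 / (-4/11).
R1 ← R1 + 6/11·R2.
R3 ← R3 − 25/11·R2.
R4 ← R4 − 8/11·R2.
R3 ← R3 / (-57/4).
R1 ← R1 − 1/2·R3.
R2 ← R2 − 11/4·R3.
Rank is 3 with 4 unknowns, leaving s free.

infinitely many solutions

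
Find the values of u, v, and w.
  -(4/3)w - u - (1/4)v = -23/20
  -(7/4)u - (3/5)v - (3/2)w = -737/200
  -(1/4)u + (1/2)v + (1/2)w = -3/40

u = 5/2, v = 13/5, w = -3/2

Row-reduce the augmented matrix:
R1 ← R1 / (-1).
R2 ← R2 + 7/4·R1.
R3 ← R3 + 1/4·R1.
R2 ← R2 / (-13/80).
R1 ← R1 − 1/4·R2.
R3 ← R3 − 9/16·R2.
R3 ← R3 / (145/39).
R1 ← R1 − 34/13·R3.
R2 ← R2 + 200/39·R3.
Reading off the reduced rows gives u = 5/2, v = 13/5, w = -3/2.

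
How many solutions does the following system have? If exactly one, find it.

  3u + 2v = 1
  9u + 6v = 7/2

no solution

Row-reduce:
R1 ← R1 / (3).
R2 ← R2 − 9·R1.
Row 2 reduces to 0 = 1/2, a contradiction. The system is inconsistent.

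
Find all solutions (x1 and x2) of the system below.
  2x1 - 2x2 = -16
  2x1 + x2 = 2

x1 = -2, x2 = 6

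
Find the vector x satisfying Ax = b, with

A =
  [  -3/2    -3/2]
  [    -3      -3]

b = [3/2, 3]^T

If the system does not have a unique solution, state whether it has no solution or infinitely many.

infinitely many solutions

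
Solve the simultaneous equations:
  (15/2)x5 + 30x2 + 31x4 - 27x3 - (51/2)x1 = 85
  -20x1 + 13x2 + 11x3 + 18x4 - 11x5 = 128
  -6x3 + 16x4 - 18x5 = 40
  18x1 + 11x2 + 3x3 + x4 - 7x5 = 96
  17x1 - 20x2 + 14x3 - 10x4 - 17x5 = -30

Row-reduce:
R1 ← R1 / (-51/2).
R2 ← R2 + 20·R1.
R4 ← R4 − 18·R1.
R5 ← R5 − 17·R1.
R2 ← R2 / (-179/17).
R1 ← R1 + 20/17·R2.
R4 ← R4 − 547/17·R2.
R3 ← R3 / (-6).
R1 ← R1 + 454/179·R3.
R2 ← R2 + 547/179·R3.
R4 ← R4 − 14726/179·R3.
R5 ← R5 + 4·R3.
R4 ← R4 / (119735/537).
R1 ← R1 + 1302/179·R4.
R2 ← R2 + 4054/537·R4.
R3 ← R3 + 8/3·R4.
Rank is 4 with 5 unknowns, leaving x5 free.

infinitely many solutions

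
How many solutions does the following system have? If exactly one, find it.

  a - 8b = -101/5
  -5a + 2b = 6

Row-reduce the augmented matrix:
R2 ← R2 + 5·R1.
R2 ← R2 / (-38).
R1 ← R1 + 8·R2.
Reading off the reduced rows gives a = -1/5, b = 5/2.

a = -1/5, b = 5/2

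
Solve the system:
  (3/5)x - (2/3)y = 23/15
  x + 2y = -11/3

x = 1/3, y = -2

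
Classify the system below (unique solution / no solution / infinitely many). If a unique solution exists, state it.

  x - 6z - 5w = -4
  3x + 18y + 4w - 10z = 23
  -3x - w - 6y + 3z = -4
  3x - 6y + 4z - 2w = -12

Row-reduce:
R2 ← R2 − 3·R1.
R3 ← R3 + 3·R1.
R4 ← R4 − 3·R1.
R2 ← R2 / (18).
R3 ← R3 + 6·R2.
R4 ← R4 + 6·R2.
R3 ← R3 / (-37/3).
R1 ← R1 + 6·R3.
R2 ← R2 − 4/9·R3.
R4 ← R4 − 74/3·R3.
Row 4 reduces to 0 = 3, a contradiction. The system is inconsistent.

no solution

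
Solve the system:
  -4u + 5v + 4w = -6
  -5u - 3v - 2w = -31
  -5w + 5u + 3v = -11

u = 5, v = -2, w = 6

Row-reduce the augmented matrix:
R1 ← R1 / (-4).
R2 ← R2 + 5·R1.
R3 ← R3 − 5·R1.
R2 ← R2 / (-37/4).
R1 ← R1 + 5/4·R2.
R3 ← R3 − 37/4·R2.
R3 ← R3 / (-7).
R1 ← R1 + 2/37·R3.
R2 ← R2 − 28/37·R3.
Reading off the reduced rows gives u = 5, v = -2, w = 6.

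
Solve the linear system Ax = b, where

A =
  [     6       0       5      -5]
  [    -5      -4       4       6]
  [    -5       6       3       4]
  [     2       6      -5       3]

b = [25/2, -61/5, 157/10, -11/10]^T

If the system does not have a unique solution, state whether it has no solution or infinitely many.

Row-reduce the augmented matrix:
R1 ← R1 / (6).
R2 ← R2 + 5·R1.
R3 ← R3 + 5·R1.
R4 ← R4 − 2·R1.
R2 ← R2 / (-4).
R3 ← R3 − 6·R2.
R4 ← R4 − 6·R2.
R3 ← R3 / (233/12).
R1 ← R1 − 5/6·R3.
R2 ← R2 + 49/24·R3.
R4 ← R4 − 67/12·R3.
R4 ← R4 / (1555/233).
R1 ← R1 + 220/233·R4.
R2 ← R2 + 87/466·R4.
R3 ← R3 − 31/233·R4.
Reading off the reduced rows gives x_1 = -1, x_2 = 5/2, x_3 = 3/2, x_4 = -11/5.

x_1 = -1, x_2 = 5/2, x_3 = 3/2, x_4 = -11/5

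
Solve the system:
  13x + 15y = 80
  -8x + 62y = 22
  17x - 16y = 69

x = 5, y = 1

Row-reduce the augmented matrix:
R1 ← R1 / (13).
R2 ← R2 + 8·R1.
R3 ← R3 − 17·R1.
R2 ← R2 / (926/13).
R1 ← R1 − 15/13·R2.
R3 ← R3 + 463/13·R2.
R3 reduces to 0 = 0, so the extra equation is consistent.
Reading off the reduced rows gives x = 5, y = 1.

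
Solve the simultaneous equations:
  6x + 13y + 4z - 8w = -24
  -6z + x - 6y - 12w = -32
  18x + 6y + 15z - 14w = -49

infinitely many solutions

Row-reduce:
R1 ← R1 / (6).
R2 ← R2 − 1·R1.
R3 ← R3 − 18·R1.
R2 ← R2 / (-49/6).
R1 ← R1 − 13/6·R2.
R3 ← R3 + 33·R2.
R3 ← R3 / (1467/49).
R1 ← R1 + 54/49·R3.
R2 ← R2 − 40/49·R3.
Rank is 3 with 4 unknowns, leaving w free.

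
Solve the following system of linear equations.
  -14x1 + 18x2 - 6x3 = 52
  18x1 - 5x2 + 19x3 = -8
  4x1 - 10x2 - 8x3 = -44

x1 = -2, x2 = 2, x3 = 2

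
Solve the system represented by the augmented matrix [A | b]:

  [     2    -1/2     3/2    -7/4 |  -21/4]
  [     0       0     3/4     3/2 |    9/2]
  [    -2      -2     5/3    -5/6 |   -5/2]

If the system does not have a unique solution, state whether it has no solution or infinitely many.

Row-reduce:
R1 ← R1 / (2).
R3 ← R3 + 2·R1.
Swap R2 and R3.
R2 ← R2 / (-5/2).
R1 ← R1 + 1/4·R2.
R3 ← R3 / (3/4).
R1 ← R1 − 13/30·R3.
R2 ← R2 + 19/15·R3.
Rank is 3 with 4 unknowns, leaving x_4 free.

infinitely many solutions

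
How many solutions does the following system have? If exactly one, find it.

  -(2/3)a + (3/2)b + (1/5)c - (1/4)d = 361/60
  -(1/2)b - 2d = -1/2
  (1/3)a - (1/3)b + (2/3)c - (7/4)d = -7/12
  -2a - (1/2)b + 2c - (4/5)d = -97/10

a = 2, b = 5, c = -2, d = -1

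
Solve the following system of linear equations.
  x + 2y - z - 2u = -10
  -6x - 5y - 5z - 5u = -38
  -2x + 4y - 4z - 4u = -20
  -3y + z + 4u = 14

x = -2, y = 2, z = 4, u = 4

Row-reduce the augmented matrix:
R2 ← R2 + 6·R1.
R3 ← R3 + 2·R1.
R2 ← R2 / (7).
R1 ← R1 − 2·R2.
R3 ← R3 − 8·R2.
R4 ← R4 + 3·R2.
R3 ← R3 / (46/7).
R1 ← R1 − 15/7·R3.
R2 ← R2 + 11/7·R3.
R4 ← R4 + 26/7·R3.
R4 ← R4 / (73/23).
R1 ← R1 + 20/23·R4.
R2 ← R2 − 7/23·R4.
R3 ← R3 − 40/23·R4.
Reading off the reduced rows gives x = -2, y = 2, z = 4, u = 4.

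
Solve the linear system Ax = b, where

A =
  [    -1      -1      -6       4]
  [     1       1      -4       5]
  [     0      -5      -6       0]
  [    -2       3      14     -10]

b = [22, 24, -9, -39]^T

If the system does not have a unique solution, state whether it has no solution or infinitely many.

infinitely many solutions

Row-reduce:
R1 ← R1 / (-1).
R2 ← R2 − 1·R1.
R4 ← R4 + 2·R1.
Swap R2 and R3.
R2 ← R2 / (-5).
R1 ← R1 − 1·R2.
R4 ← R4 − 5·R2.
R3 ← R3 / (-10).
R1 ← R1 − 24/5·R3.
R2 ← R2 − 6/5·R3.
R4 ← R4 − 20·R3.
Rank is 3 with 4 unknowns, leaving x_4 free.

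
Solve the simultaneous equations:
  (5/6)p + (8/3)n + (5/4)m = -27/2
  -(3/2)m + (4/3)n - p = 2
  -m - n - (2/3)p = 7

no solution

Row-reduce:
R1 ← R1 / (5/4).
R2 ← R2 + 3/2·R1.
R3 ← R3 + 1·R1.
R2 ← R2 / (68/15).
R1 ← R1 − 32/15·R2.
R3 ← R3 − 17/15·R2.
Row 3 reduces to 0 = -1/4, a contradiction. The system is inconsistent.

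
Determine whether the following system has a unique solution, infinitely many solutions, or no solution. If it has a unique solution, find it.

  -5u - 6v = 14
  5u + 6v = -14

infinitely many solutions

Row-reduce:
R1 ← R1 / (-5).
R2 ← R2 − 5·R1.
Rank is 1 with 2 unknowns, leaving v free.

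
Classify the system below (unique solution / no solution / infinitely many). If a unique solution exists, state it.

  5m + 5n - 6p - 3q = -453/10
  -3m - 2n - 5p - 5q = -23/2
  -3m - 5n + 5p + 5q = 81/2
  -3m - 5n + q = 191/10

Row-reduce the augmented matrix:
R1 ← R1 / (5).
R2 ← R2 + 3·R1.
R3 ← R3 + 3·R1.
R4 ← R4 + 3·R1.
R1 ← R1 − 1·R2.
R3 ← R3 + 2·R2.
R4 ← R4 + 2·R2.
R3 ← R3 / (-79/5).
R1 ← R1 − 37/5·R3.
R2 ← R2 + 43/5·R3.
R4 ← R4 + 104/5·R3.
R4 ← R4 / (-56/79).
R1 ← R1 − 105/79·R4.
R2 ← R2 + 90/79·R4.
R3 ← R3 − 52/79·R4.
Reading off the reduced rows gives m = -5/2, n = -2, p = 3, q = 8/5.

m = -5/2, n = -2, p = 3, q = 8/5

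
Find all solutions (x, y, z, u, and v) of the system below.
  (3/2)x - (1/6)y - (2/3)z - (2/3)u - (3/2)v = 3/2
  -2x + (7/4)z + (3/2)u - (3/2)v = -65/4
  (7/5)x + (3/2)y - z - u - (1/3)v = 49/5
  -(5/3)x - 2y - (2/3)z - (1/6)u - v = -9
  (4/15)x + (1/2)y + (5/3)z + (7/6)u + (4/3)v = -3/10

no solution

Row-reduce:
R1 ← R1 / (3/2).
R2 ← R2 + 2·R1.
R3 ← R3 − 7/5·R1.
R4 ← R4 + 5/3·R1.
R5 ← R5 − 4/15·R1.
R2 ← R2 / (-2/9).
R1 ← R1 + 1/9·R2.
R3 ← R3 − 149/90·R2.
R4 ← R4 + 59/27·R2.
R5 ← R5 − 143/270·R2.
R3 ← R3 / (483/80).
R1 ← R1 + 7/8·R3.
R2 ← R2 + 31/8·R3.
R4 ← R4 + 79/8·R3.
R5 ← R5 − 307/80·R3.
R4 ← R4 / (-85/966).
R1 ← R1 + 10/69·R4.
R2 ← R2 + 34/483·R4.
R3 ← R3 − 334/483·R4.
R5 ← R5 − 85/966·R4.
Row 5 reduces to 0 = 1/2, a contradiction. The system is inconsistent.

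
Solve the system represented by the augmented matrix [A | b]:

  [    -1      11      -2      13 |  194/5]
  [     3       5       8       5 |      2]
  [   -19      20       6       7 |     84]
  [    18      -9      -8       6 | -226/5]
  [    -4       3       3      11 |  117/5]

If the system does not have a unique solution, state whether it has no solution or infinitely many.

Row-reduce the augmented matrix:
R1 ← R1 / (-1).
R2 ← R2 − 3·R1.
R3 ← R3 + 19·R1.
R4 ← R4 − 18·R1.
R5 ← R5 + 4·R1.
R2 ← R2 / (38).
R1 ← R1 + 11·R2.
R3 ← R3 + 189·R2.
R4 ← R4 − 189·R2.
R5 ← R5 + 41·R2.
R3 ← R3 / (1025/19).
R1 ← R1 − 49/19·R3.
R2 ← R2 − 1/19·R3.
R4 ← R4 + 1025/19·R3.
R5 ← R5 − 250/19·R3.
Swap R4 and R5.
R4 ← R4 / (477/41).
R1 ← R1 − 767/1025·R4.
R2 ← R2 − 1208/1025·R4.
R3 ← R3 + 402/1025·R4.
R5 reduces to 0 = 0, so the extra equation is consistent.
Reading off the reduced rows gives x_1 = -11/5, x_2 = 2, x_3 = -4/5, x_4 = 1.

x_1 = -11/5, x_2 = 2, x_3 = -4/5, x_4 = 1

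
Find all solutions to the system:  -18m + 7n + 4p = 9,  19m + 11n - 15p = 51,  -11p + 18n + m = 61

Row-reduce:
R1 ← R1 / (-18).
R2 ← R2 − 19·R1.
R3 ← R3 − 1·R1.
R2 ← R2 / (331/18).
R1 ← R1 + 7/18·R2.
R3 ← R3 − 331/18·R2.
Row 3 reduces to 0 = 1, a contradiction. The system is inconsistent.

no solution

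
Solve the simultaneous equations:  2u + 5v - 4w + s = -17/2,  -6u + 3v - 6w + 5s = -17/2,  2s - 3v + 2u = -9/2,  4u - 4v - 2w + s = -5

Row-reduce the augmented matrix:
R1 ← R1 / (2).
R2 ← R2 + 6·R1.
R3 ← R3 − 2·R1.
R4 ← R4 − 4·R1.
R2 ← R2 / (18).
R1 ← R1 − 5/2·R2.
R3 ← R3 + 8·R2.
R4 ← R4 + 14·R2.
R3 ← R3 / (-4).
R1 ← R1 − 1/2·R3.
R2 ← R2 + 1·R3.
R4 ← R4 + 8·R3.
R4 ← R4 / (-35/9).
R1 ← R1 + 1/24·R4.
R2 ← R2 + 25/36·R4.
R3 ← R3 + 41/36·R4.
Reading off the reduced rows gives u = -1, v = -1/2, w = 1/2, s = -2.

u = -1, v = -1/2, w = 1/2, s = -2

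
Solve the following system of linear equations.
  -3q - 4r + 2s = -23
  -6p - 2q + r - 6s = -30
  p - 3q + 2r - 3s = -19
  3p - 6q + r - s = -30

Row-reduce the augmented matrix:
Swap R1 and R2.
R1 ← R1 / (-6).
R3 ← R3 − 1·R1.
R4 ← R4 − 3·R1.
R2 ← R2 / (-3).
R1 ← R1 − 1/3·R2.
R3 ← R3 + 10/3·R2.
R4 ← R4 + 7·R2.
R3 ← R3 / (119/18).
R1 ← R1 + 11/18·R3.
R2 ← R2 − 4/3·R3.
R4 ← R4 − 65/6·R3.
R4 ← R4 / (26/17).
R1 ← R1 − 11/17·R4.
R2 ← R2 − 10/17·R4.
R3 ← R3 + 16/17·R4.
Reading off the reduced rows gives p = 0, q = 5, r = 4, s = 4.

p = 0, q = 5, r = 4, s = 4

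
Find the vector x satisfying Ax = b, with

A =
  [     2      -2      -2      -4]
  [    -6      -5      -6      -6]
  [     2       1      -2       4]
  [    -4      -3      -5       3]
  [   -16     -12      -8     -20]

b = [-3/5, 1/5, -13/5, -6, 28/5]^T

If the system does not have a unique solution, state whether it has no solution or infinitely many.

x_1 = -1/2, x_2 = 2, x_3 = -1/5, x_4 = -1

Row-reduce the augmented matrix:
R1 ← R1 / (2).
R2 ← R2 + 6·R1.
R3 ← R3 − 2·R1.
R4 ← R4 + 4·R1.
R5 ← R5 + 16·R1.
R2 ← R2 / (-11).
R1 ← R1 + 1·R2.
R3 ← R3 − 3·R2.
R4 ← R4 + 7·R2.
R5 ← R5 + 28·R2.
R3 ← R3 / (-36/11).
R1 ← R1 − 1/11·R3.
R2 ← R2 − 12/11·R3.
R4 ← R4 + 15/11·R3.
R5 ← R5 − 72/11·R3.
R4 ← R4 / (31/6).
R1 ← R1 + 5/18·R4.
R2 ← R2 − 8/3·R4.
R3 ← R3 + 17/18·R4.
R5 reduces to 0 = 0, so the extra equation is consistent.
Reading off the reduced rows gives x_1 = -1/2, x_2 = 2, x_3 = -1/5, x_4 = -1.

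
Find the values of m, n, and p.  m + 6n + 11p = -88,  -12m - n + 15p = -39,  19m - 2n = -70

Row-reduce the augmented matrix:
R2 ← R2 + 12·R1.
R3 ← R3 − 19·R1.
R2 ← R2 / (71).
R1 ← R1 − 6·R2.
R3 ← R3 + 116·R2.
R3 ← R3 / (2213/71).
R1 ← R1 + 101/71·R3.
R2 ← R2 − 147/71·R3.
Reading off the reduced rows gives m = -4, n = -3, p = -6.

m = -4, n = -3, p = -6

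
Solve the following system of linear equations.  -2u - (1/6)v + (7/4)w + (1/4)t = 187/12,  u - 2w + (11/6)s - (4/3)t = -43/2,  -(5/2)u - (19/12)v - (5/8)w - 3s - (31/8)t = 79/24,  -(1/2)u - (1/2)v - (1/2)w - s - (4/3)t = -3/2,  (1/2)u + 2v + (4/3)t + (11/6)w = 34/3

infinitely many solutions

Row-reduce:
R1 ← R1 / (-2).
R2 ← R2 − 1·R1.
R3 ← R3 + 5/2·R1.
R4 ← R4 + 1/2·R1.
R5 ← R5 − 1/2·R1.
R2 ← R2 / (-1/12).
R1 ← R1 − 1/12·R2.
R3 ← R3 + 11/8·R2.
R4 ← R4 + 11/24·R2.
R5 ← R5 − 47/24·R2.
R3 ← R3 / (63/4).
R1 ← R1 + 2·R3.
R2 ← R2 − 27/2·R3.
R4 ← R4 − 21/4·R3.
R5 ← R5 + 145/6·R3.
Swap R4 and R5.
R4 ← R4 / (-857/108).
R1 ← R1 + 43/18·R4.
R2 ← R2 − 13/2·R4.
R3 ← R3 + 19/9·R4.
Rank is 4 with 5 unknowns, leaving t free.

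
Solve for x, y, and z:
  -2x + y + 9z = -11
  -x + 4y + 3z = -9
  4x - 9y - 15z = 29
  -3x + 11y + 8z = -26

Row-reduce the augmented matrix:
R1 ← R1 / (-2).
R2 ← R2 + 1·R1.
R3 ← R3 − 4·R1.
R4 ← R4 + 3·R1.
R2 ← R2 / (7/2).
R1 ← R1 + 1/2·R2.
R3 ← R3 + 7·R2.
R4 ← R4 − 19/2·R2.
Swap R3 and R4.
R3 ← R3 / (-10/7).
R1 ← R1 + 33/7·R3.
R2 ← R2 + 3/7·R3.
R4 reduces to 0 = 0, so the extra equation is consistent.
Reading off the reduced rows gives x = 5, y = -1, z = 0.

x = 5, y = -1, z = 0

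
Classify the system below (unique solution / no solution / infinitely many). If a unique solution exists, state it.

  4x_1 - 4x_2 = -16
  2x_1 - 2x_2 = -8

infinitely many solutions

Row-reduce:
R1 ← R1 / (4).
R2 ← R2 − 2·R1.
Rank is 1 with 2 unknowns, leaving x_2 free.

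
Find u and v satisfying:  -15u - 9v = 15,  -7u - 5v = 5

u = -5/2, v = 5/2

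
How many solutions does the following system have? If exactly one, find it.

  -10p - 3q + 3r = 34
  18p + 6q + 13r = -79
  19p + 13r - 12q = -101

p = -4, q = 1, r = -1

Row-reduce the augmented matrix:
R1 ← R1 / (-10).
R2 ← R2 − 18·R1.
R3 ← R3 − 19·R1.
R2 ← R2 / (3/5).
R1 ← R1 − 3/10·R2.
R3 ← R3 + 177/10·R2.
R3 ← R3 / (1123/2).
R1 ← R1 + 19/2·R3.
R2 ← R2 − 92/3·R3.
Reading off the reduced rows gives p = -4, q = 1, r = -1.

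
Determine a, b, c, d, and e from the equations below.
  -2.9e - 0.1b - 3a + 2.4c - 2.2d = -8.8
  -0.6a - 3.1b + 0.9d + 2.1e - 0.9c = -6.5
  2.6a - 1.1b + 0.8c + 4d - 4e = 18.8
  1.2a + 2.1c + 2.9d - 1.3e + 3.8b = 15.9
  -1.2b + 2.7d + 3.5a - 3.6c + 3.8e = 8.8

a = 1, b = 2, c = -2, d = 3, e = -2

Row-reduce the augmented matrix:
R1 ← R1 / (-3).
R2 ← R2 + 3/5·R1.
R3 ← R3 − 13/5·R1.
R4 ← R4 − 6/5·R1.
R5 ← R5 − 7/2·R1.
R2 ← R2 / (-77/25).
R1 ← R1 − 1/30·R2.
R3 ← R3 + 89/75·R2.
R4 ← R4 − 94/25·R2.
R5 ← R5 + 79/60·R2.
R3 ← R3 / (2627/770).
R1 ← R1 + 251/308·R3.
R2 ← R2 − 69/154·R3.
R4 ← R4 − 1059/770·R3.
R5 ← R5 + 647/3080·R3.
R4 ← R4 / (39669/13135).
R1 ← R1 − 17725/15762·R4.
R2 ← R2 + 1687/2627·R4.
R3 ← R3 − 3643/7881·R4.
R5 ← R5 + 53969/157620·R4.
R5 ← R5 / (-514603/680040).
R1 ← R1 + 152443/68004·R5.
R2 ← R2 − 10657/11334·R5.
R3 ← R3 + 47630/17001·R5.
R4 ← R4 − 7231/5667·R5.
Reading off the reduced rows gives a = 1, b = 2, c = -2, d = 3, e = -2.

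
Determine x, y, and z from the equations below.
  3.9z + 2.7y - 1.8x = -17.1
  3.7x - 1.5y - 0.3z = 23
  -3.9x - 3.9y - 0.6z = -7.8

x = 5, y = -3, z = 0

Row-reduce the augmented matrix:
R1 ← R1 / (-9/5).
R2 ← R2 − 37/10·R1.
R3 ← R3 + 39/10·R1.
R2 ← R2 / (81/20).
R1 ← R1 + 3/2·R2.
R3 ← R3 + 39/4·R2.
R3 ← R3 / (7717/810).
R1 ← R1 − 56/81·R3.
R2 ← R2 − 463/243·R3.
Reading off the reduced rows gives x = 5, y = -3, z = 0.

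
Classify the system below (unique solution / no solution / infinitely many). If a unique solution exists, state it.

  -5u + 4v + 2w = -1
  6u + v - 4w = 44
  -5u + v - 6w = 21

u = 3, v = 6, w = -5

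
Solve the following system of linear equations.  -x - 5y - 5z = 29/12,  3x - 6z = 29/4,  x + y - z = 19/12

x = 7/4, y = -1/2, z = -1/3

Row-reduce the augmented matrix:
R1 ← R1 / (-1).
R2 ← R2 − 3·R1.
R3 ← R3 − 1·R1.
R2 ← R2 / (-15).
R1 ← R1 − 5·R2.
R3 ← R3 + 4·R2.
R3 ← R3 / (-2/5).
R1 ← R1 + 2·R3.
R2 ← R2 − 7/5·R3.
Reading off the reduced rows gives x = 7/4, y = -1/2, z = -1/3.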